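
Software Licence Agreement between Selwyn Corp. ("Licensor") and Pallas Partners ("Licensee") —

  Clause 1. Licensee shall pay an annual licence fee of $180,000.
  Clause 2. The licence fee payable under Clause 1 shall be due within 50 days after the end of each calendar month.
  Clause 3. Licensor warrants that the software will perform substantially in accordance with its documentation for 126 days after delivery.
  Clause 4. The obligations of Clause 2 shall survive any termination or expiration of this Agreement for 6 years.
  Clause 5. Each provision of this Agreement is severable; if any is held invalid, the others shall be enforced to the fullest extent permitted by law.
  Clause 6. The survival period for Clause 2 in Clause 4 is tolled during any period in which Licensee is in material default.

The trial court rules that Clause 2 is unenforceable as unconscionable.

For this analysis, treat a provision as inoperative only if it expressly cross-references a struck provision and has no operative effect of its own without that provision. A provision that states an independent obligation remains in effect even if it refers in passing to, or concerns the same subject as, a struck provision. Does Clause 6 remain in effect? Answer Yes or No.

Clause 2 is struck. Clause 4 operates only by reference to Clause 2, so it falls with Clause 2. Clause 6 operates only by reference to Clause 4, so it falls with Clause 4. Under the severability clause in Clause 5, the remaining provisions continue in force. That leaves Clause 1, Clause 3, and Clause 5 in effect. Clause 6 is among the inoperative provisions, so the answer is no.

No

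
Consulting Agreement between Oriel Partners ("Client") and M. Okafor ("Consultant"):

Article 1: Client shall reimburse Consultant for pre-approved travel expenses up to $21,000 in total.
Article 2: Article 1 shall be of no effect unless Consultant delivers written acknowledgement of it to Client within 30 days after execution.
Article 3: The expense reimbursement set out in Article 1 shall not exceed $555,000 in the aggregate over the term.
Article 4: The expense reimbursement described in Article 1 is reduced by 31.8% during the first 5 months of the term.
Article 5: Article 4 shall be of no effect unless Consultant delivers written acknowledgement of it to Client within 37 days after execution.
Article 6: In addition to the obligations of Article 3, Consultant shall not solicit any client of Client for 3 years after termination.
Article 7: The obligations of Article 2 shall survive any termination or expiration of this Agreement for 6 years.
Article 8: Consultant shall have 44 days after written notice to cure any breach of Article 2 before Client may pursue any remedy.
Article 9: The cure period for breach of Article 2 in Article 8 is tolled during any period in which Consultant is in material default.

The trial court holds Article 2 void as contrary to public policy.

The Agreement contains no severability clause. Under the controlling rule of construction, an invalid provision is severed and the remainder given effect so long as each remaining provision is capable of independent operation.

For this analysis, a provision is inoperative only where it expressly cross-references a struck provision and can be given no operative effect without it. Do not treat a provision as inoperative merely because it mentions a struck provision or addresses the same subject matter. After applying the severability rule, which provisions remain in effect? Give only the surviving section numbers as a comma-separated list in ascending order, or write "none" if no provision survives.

Article 2 is struck. Article 7 has no operative effect of its own apart from Article 2 and is therefore inoperative. Article 8 operates only by reference to Article 2, so it falls with Article 2. Article 9 operates only by reference to Article 8, so it falls with Article 8. With no severability clause, the stated default rule severs what cannot stand and enforces each remaining provision that can operate on its own. The provisions still in force are Article 1, Article 3, Article 4, Article 5, and Article 6.

1, 3, 4, 5, 6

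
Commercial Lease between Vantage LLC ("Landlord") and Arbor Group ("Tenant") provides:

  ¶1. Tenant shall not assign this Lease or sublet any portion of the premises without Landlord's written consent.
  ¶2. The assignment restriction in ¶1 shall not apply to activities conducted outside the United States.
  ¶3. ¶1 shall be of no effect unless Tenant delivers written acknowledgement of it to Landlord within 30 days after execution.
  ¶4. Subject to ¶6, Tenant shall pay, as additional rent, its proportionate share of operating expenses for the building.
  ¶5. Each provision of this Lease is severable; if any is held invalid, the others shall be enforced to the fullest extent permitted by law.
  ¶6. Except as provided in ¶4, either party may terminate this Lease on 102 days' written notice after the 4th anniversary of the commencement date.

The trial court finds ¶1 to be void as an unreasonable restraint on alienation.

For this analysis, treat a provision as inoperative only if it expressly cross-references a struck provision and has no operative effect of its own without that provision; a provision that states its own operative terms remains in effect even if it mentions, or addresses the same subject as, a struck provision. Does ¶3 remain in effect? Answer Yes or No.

No

¶1 is struck. ¶2 operates only by reference to ¶1, so it falls with ¶1. ¶3 merely fixes the acknowledgement condition for ¶1; with ¶1 gone it has nothing to operate on and falls away. Under the severability clause in ¶5, the remaining provisions continue in force. That leaves ¶4, ¶5, and ¶6 in effect. ¶3 is among the inoperative provisions, so the answer is no.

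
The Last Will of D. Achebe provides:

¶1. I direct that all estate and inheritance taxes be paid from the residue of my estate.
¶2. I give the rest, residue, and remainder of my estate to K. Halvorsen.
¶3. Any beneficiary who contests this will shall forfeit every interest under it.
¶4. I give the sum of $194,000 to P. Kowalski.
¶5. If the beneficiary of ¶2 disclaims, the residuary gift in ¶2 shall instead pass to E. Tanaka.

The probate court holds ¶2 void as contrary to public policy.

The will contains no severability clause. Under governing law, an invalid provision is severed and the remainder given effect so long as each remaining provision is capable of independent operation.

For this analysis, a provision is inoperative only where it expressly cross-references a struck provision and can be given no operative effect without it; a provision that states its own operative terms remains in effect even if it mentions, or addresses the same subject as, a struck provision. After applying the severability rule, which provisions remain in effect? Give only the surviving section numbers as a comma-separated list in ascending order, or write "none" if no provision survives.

¶2 is struck. ¶5 has no operative effect of its own apart from ¶2 and is therefore inoperative. With no severability clause, the stated default rule severs what cannot stand and enforces each remaining provision that can operate on its own. The provisions still in force are ¶1, ¶3, and ¶4.

1, 3, 4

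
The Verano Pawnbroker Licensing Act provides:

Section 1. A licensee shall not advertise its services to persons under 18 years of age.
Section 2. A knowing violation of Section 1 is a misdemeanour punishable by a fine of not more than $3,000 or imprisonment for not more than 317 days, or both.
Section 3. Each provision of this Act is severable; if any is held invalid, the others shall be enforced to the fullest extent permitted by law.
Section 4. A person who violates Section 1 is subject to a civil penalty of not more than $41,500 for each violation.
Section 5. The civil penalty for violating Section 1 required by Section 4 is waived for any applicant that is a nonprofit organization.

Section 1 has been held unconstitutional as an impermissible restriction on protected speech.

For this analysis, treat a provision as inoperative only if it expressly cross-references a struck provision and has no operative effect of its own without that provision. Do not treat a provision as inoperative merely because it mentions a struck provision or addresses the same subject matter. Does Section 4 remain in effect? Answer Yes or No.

No

Section 1 is struck. The only function of Section 2 is the criminal penalty for violating Section 1, so it cannot stand once Section 1 is removed. Section 4 has no operative effect of its own apart from Section 1 and is therefore inoperative. The whole of Section 5 is the nonprofit waiver of the civil penalty for violating Section 1, defined by reference to Section 4, so Section 5 cannot stand once Section 4 is removed. Under the severability clause in Section 3, the remaining provisions continue in force. Only Section 3 remains in effect. Section 4 is among the inoperative provisions, so the answer is no.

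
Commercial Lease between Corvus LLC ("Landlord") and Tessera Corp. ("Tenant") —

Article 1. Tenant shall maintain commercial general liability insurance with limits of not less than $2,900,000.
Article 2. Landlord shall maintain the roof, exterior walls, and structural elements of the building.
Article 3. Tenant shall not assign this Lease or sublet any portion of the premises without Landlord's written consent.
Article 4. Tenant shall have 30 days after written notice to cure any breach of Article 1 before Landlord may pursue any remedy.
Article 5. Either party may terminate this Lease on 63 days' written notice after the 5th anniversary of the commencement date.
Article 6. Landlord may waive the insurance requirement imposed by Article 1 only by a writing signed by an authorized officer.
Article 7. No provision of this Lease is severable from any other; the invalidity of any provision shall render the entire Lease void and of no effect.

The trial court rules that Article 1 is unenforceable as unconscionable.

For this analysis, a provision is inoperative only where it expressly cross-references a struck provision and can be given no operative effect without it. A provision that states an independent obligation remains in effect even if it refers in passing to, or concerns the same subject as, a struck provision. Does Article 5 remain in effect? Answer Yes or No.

No

Article 1 is struck. The only function of Article 4 is the cure period for breach of Article 1, so it cannot stand once Article 1 is removed. The only function of Article 6 is the waiver condition for Article 1, so it cannot stand once Article 1 is removed. Article 7 provides that the Lease is not severable, so the invalidity of any one provision voids the entire Lease. No provision of the Lease survives. Article 5 is among the inoperative provisions, so the answer is no.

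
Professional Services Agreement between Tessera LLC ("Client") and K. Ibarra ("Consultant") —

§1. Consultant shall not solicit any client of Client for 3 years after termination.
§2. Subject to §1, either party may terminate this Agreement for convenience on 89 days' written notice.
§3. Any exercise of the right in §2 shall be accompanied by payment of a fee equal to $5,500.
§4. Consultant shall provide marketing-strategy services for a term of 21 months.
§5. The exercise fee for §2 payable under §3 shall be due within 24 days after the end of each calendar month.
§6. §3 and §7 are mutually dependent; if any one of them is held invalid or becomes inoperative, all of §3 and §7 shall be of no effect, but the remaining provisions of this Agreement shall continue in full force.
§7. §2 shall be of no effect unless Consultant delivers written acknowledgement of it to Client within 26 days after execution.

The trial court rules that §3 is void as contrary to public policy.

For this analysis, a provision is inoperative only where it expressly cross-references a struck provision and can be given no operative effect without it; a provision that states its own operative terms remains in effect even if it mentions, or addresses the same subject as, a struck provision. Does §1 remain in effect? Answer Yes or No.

Yes

§3 is struck. The whole of §5 is the payment deadline for the exercise fee for §2, defined by reference to §3, so §5 cannot stand once §3 is removed. §6 declares §3 and §7 mutually dependent; since one of them has fallen, all of them are of no effect. That brings down §7 as well. The remainder continues in force under §6. That leaves §1, §2, §4, and §6 in effect. §1 is among the surviving provisions, so the answer is yes.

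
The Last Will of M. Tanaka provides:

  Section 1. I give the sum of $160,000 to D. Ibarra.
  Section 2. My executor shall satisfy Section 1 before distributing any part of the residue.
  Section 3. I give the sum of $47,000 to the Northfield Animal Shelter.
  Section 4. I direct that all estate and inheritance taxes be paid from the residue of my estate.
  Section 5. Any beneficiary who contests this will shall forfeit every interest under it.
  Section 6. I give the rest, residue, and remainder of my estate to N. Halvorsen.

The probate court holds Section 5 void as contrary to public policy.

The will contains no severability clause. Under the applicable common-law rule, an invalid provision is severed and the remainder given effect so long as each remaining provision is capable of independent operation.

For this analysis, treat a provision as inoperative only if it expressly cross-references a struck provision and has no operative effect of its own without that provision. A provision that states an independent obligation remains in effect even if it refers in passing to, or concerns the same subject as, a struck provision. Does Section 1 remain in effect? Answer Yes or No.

Yes

Section 5 is struck. Nothing else in the will is defined by reference to Section 5. With no severability clause, the stated default rule severs what cannot stand and enforces each remaining provision that can operate on its own. That leaves Section 1, Section 2, Section 3, Section 4, and Section 6 in effect. Section 1 is among the surviving provisions, so the answer is yes.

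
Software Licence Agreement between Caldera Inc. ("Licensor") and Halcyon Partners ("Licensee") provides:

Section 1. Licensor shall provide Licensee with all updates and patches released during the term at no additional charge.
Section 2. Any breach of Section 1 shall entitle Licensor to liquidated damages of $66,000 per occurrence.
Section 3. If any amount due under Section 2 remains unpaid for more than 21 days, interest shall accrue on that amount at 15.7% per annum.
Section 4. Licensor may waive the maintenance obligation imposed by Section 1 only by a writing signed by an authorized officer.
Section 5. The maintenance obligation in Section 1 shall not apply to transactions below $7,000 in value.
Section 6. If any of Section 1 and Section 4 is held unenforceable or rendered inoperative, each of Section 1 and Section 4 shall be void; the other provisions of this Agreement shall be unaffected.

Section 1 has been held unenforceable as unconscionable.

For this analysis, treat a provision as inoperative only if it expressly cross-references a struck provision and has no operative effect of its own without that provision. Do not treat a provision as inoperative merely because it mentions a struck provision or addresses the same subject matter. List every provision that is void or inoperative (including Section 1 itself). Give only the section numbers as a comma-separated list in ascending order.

1, 2, 3, 4, 5

Section 1 is struck. Section 2 operates only by reference to Section 1, so it falls with Section 1. Section 4 merely fixes the waiver condition for Section 1; with Section 1 gone it has nothing to operate on and falls away. Section 5 does nothing except set the carve-out from the maintenance obligation by reference to Section 1; with Section 1 gone it has no independent effect and is inoperative. Section 3 operates only by reference to Section 2, so it falls with Section 2. Section 6 declares Section 1 and Section 4 mutually dependent; since one of them has fallen, all of them are of no effect. The remainder continues in force under Section 6. Only Section 6 remains in effect.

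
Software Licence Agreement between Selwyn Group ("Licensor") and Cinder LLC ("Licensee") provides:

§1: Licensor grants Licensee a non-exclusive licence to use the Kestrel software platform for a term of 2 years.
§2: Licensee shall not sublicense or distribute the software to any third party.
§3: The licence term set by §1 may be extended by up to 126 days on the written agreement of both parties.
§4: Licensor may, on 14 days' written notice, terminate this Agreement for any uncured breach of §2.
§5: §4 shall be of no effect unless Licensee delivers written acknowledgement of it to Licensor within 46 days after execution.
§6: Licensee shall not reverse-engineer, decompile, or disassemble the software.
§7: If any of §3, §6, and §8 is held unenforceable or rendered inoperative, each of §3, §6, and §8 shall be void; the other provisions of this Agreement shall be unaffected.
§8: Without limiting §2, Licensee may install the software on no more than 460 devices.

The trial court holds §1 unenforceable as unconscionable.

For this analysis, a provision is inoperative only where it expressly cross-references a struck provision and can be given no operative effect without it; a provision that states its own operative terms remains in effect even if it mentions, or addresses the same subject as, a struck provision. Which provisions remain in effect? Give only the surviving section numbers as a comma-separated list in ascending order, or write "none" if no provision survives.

§1 is struck. §3 does nothing except set the extension of the licence term by reference to §1; with §1 gone it has no independent effect and is inoperative. §7 declares §3, §6, and §8 mutually dependent; since one of them has fallen, all of them are of no effect. That brings down §6 and §8 as well. The remainder continues in force under §7. §2, §4, §5, and §7 remain in effect.

2, 4, 5, 7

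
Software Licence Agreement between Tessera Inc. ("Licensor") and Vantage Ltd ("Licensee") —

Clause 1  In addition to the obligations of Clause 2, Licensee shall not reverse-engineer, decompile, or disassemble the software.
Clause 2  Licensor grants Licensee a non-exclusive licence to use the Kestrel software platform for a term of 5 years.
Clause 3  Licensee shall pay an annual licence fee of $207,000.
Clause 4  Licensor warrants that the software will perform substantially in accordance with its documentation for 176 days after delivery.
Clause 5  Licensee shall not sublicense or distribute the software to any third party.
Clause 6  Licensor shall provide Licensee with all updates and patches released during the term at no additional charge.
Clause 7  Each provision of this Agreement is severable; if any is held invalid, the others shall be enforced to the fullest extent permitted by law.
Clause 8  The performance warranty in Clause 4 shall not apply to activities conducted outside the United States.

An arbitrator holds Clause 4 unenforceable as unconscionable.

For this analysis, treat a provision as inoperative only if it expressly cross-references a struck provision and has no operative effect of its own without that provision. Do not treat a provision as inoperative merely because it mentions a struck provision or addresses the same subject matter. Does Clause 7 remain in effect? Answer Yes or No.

Yes

Clause 4 is struck. Clause 8 does nothing except set the carve-out from the performance warranty by reference to Clause 4; with Clause 4 gone it has no independent effect and is inoperative. Clause 7 is a severability clause and preserves every provision that can still be given independent effect. Clause 1, Clause 2, Clause 3, Clause 5, Clause 6, and Clause 7 remain in effect. Clause 7 is among the surviving provisions, so the answer is yes.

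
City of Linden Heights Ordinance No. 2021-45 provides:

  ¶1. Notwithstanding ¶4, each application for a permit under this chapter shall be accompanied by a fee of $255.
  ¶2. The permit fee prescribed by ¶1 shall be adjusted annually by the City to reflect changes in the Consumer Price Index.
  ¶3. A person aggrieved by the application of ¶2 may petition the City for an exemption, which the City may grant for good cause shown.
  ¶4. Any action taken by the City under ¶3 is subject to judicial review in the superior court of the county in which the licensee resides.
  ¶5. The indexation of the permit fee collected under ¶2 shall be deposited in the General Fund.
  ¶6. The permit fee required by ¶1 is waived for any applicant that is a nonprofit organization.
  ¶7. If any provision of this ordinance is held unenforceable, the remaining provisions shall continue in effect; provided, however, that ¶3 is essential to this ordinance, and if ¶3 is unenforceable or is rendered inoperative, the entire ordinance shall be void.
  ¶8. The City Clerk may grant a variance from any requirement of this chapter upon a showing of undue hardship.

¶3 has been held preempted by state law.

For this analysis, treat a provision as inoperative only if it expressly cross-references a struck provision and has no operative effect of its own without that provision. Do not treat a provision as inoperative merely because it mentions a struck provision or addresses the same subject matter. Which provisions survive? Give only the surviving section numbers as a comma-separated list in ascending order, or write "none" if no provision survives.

¶3 is struck. ¶4 operates only by reference to ¶3, so it falls with ¶3. ¶7 makes ¶3 an essential term, and ¶3 is the provision held invalid; under ¶7, the entire ordinance is therefore void. No provision of the ordinance survives.

none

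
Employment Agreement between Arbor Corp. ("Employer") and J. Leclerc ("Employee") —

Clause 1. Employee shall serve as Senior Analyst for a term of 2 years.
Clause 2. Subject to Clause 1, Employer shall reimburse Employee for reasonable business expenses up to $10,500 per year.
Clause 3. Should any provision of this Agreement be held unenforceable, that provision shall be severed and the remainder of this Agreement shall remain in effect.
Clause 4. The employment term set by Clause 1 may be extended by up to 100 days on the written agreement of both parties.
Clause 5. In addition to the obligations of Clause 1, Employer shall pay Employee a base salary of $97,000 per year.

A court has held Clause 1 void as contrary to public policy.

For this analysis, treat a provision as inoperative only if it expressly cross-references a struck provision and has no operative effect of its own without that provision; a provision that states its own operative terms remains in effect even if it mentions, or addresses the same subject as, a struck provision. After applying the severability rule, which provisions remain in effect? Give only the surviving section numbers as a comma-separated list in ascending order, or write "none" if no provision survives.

2, 3, 5

Clause 1 is struck. Clause 4 does nothing except set the extension of the employment term by reference to Clause 1; with Clause 1 gone it has no independent effect and is inoperative. Although Clause 2 refers to Clause 1, its operative terms do not depend on Clause 1, so it remains in effect. Although Clause 5 refers to Clause 1, its operative terms do not depend on Clause 1, so it remains in effect. Under the severability clause in Clause 3, the remaining provisions continue in force. Clause 2, Clause 3, and Clause 5 remain in effect.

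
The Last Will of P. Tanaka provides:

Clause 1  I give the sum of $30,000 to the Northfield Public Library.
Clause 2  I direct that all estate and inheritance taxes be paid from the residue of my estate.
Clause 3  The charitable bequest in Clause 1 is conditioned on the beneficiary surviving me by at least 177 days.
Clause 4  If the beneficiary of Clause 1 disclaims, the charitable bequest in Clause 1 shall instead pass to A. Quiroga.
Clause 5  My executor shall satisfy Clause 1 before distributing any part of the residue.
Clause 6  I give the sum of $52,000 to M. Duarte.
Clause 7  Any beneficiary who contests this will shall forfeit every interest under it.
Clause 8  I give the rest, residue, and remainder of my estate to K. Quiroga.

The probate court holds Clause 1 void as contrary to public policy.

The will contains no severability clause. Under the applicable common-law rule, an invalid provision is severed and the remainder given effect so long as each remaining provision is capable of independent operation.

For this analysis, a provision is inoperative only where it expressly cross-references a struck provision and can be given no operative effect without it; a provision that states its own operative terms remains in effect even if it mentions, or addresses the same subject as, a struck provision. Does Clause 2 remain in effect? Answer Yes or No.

Clause 1 is struck. The only function of Clause 3 is the survivorship condition on Clause 1, so it cannot stand once Clause 1 is removed. Clause 4 operates only by reference to Clause 1, so it falls with Clause 1. The only function of Clause 5 is the priority direction for Clause 1, so it cannot stand once Clause 1 is removed. Under the stated default rule, only provisions that cannot operate independently fall away; the rest are enforced. The provisions still in force are Clause 2, Clause 6, Clause 7, and Clause 8. Clause 2 is among the surviving provisions, so the answer is yes.

Yes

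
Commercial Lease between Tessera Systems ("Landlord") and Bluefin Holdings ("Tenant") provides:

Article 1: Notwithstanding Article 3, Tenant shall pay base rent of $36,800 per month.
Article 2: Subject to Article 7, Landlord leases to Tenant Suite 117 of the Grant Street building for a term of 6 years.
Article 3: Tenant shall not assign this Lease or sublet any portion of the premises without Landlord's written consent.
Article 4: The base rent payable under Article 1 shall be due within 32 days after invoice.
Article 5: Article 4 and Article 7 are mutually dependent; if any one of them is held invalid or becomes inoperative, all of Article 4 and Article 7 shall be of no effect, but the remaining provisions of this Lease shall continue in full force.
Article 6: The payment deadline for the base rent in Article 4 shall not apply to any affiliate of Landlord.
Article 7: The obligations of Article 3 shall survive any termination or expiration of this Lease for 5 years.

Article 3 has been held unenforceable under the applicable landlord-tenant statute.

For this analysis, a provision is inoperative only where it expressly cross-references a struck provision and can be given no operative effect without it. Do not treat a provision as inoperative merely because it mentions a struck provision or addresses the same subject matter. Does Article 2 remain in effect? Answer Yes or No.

Yes

Article 3 is struck. The only function of Article 7 is the survival period for Article 3, so it cannot stand once Article 3 is removed. Article 1 mentions Article 3 but its own obligation stands independently of Article 3, so Article 1 is not affected. Although Article 2 refers to Article 7, its operative terms do not depend on Article 7, so it remains in effect. Article 5 declares Article 4 and Article 7 mutually dependent; since one of them has fallen, all of them are of no effect. That brings down Article 4 as well. Article 6 in turn depends solely on a provision now struck and likewise falls. The remainder continues in force under Article 5. That leaves Article 1, Article 2, and Article 5 in effect. Article 2 is among the surviving provisions, so the answer is yes.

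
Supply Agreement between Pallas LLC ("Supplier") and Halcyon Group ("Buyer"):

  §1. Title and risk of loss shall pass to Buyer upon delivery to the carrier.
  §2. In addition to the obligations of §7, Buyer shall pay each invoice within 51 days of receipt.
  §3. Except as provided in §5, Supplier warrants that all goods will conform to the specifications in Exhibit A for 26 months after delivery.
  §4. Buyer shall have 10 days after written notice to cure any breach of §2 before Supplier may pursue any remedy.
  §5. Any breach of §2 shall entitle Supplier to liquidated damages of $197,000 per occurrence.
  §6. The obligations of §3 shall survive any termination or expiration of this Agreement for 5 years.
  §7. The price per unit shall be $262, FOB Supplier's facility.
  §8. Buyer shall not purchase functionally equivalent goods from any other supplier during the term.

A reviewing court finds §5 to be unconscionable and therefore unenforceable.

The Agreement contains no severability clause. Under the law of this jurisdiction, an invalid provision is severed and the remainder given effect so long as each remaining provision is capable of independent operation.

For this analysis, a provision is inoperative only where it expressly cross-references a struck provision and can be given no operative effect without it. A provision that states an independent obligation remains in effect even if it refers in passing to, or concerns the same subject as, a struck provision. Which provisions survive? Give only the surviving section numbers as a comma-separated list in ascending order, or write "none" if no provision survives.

§5 is struck. Although §3 refers to §5, its operative terms do not depend on §5, so it remains in effect. No other provision's operative terms depend on §5. Under the stated default rule, only provisions that cannot operate independently fall away; the rest are enforced. The provisions still in force are §1, §2, §3, §4, §6, §7, and §8.

1, 2, 3, 4, 6, 7, 8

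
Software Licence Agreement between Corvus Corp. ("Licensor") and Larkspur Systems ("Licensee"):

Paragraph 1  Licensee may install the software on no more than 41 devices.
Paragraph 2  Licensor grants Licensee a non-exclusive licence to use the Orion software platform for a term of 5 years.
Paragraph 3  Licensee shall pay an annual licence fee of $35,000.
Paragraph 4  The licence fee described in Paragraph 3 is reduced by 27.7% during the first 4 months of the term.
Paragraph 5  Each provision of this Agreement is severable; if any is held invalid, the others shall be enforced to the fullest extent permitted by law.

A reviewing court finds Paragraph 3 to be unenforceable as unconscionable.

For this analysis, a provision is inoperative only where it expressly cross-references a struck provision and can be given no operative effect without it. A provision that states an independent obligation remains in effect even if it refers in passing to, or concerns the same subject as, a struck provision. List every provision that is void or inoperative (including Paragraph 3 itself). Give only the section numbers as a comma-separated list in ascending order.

Paragraph 3 is struck. Paragraph 4 has no operative effect of its own apart from Paragraph 3 and is therefore inoperative. Under the severability clause in Paragraph 5, the remaining provisions continue in force. That leaves Paragraph 1, Paragraph 2, and Paragraph 5 in effect.

3, 4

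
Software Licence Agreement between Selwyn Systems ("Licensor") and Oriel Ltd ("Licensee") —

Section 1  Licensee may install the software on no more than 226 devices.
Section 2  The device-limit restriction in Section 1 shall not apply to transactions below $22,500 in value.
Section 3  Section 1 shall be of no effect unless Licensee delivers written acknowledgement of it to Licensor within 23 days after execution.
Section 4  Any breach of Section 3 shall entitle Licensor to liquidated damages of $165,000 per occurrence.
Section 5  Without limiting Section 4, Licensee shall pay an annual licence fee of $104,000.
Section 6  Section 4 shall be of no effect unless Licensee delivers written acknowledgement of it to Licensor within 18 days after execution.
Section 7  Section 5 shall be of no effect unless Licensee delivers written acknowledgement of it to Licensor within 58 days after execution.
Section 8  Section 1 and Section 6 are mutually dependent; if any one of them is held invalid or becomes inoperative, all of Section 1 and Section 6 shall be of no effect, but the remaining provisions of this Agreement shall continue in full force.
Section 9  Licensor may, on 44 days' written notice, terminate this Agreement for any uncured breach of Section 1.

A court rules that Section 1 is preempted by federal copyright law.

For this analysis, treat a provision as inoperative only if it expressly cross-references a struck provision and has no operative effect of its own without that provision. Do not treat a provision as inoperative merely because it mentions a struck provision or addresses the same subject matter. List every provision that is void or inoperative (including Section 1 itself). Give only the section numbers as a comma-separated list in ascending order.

1, 2, 3, 4, 6, 9

Section 1 is struck. Section 2 does nothing except set the carve-out from the device-limit restriction by reference to Section 1; with Section 1 gone it has no independent effect and is inoperative. Section 3 operates only by reference to Section 1, so it falls with Section 1. Section 9 merely fixes the termination right for breach of Section 1; with Section 1 gone it has nothing to operate on and falls away. Section 4 has no operative effect of its own apart from Section 3 and is therefore inoperative. Section 6 merely fixes the acknowledgement condition for Section 4; with Section 4 gone it has nothing to operate on and falls away. Section 5 mentions Section 4 but its own obligation stands independently of Section 4, so Section 5 is not affected. Section 8 declares Section 1 and Section 6 mutually dependent; since one of them has fallen, all of them are of no effect. The remainder continues in force under Section 8. That leaves Section 5, Section 7, and Section 8 in effect.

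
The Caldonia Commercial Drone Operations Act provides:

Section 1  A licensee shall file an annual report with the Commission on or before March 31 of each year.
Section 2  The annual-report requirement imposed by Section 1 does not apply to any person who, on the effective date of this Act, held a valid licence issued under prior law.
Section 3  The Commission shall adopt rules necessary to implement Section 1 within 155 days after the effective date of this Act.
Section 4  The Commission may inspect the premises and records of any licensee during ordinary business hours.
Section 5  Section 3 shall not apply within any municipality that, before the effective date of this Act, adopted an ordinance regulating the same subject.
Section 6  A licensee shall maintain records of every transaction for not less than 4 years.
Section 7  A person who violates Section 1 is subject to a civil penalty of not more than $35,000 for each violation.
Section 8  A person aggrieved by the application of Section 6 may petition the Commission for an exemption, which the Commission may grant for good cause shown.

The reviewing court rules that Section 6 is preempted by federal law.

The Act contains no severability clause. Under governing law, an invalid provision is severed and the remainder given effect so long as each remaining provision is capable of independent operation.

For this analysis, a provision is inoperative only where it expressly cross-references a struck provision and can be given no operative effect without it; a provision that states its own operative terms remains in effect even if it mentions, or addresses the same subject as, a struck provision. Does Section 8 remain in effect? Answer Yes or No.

Section 6 is struck. The only function of Section 8 is the exemption procedure for Section 6, so it cannot stand once Section 6 is removed. Under the stated default rule, only provisions that cannot operate independently fall away; the rest are enforced. Section 1, Section 2, Section 3, Section 4, Section 5, and Section 7 remain in effect. Section 8 is among the inoperative provisions, so the answer is no.

No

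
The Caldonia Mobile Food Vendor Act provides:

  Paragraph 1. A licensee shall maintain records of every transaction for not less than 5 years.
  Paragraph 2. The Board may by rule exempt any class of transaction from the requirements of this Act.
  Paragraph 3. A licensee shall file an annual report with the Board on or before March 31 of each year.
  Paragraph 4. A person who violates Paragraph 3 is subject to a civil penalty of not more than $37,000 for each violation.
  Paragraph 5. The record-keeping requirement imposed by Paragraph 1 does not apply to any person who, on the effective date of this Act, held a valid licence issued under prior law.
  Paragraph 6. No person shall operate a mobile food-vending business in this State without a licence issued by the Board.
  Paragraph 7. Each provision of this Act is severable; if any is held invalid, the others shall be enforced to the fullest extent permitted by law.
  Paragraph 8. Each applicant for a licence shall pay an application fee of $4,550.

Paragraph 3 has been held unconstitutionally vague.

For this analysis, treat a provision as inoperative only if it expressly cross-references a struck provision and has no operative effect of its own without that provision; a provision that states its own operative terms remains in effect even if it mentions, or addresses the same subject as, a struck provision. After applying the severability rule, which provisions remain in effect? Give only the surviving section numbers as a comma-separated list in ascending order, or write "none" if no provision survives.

1, 2, 5, 6, 7, 8

Paragraph 3 is struck. Paragraph 4 has no operative effect of its own apart from Paragraph 3 and is therefore inoperative. Paragraph 7 is a severability clause and preserves every provision that can still be given independent effect. That leaves Paragraph 1, Paragraph 2, Paragraph 5, Paragraph 6, Paragraph 7, and Paragraph 8 in effect.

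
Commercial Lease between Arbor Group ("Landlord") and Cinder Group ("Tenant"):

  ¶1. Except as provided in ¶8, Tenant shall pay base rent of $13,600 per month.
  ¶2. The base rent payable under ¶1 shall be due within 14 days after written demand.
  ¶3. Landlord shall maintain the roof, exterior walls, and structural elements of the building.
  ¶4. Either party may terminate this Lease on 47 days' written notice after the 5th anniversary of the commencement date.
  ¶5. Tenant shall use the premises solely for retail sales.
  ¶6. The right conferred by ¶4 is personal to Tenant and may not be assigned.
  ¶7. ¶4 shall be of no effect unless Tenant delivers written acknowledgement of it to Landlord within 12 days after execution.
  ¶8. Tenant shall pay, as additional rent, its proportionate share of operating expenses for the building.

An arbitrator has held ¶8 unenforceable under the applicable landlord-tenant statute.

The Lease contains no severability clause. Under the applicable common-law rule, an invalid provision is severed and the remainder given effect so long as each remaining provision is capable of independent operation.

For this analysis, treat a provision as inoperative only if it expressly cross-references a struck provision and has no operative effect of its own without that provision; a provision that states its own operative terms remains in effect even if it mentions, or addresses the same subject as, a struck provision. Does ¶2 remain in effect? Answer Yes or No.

¶8 is struck. ¶1 mentions ¶8 but its own obligation stands independently of ¶8, so ¶1 is not affected. Nothing else in the Lease is defined by reference to ¶8. With no severability clause, the stated default rule severs what cannot stand and enforces each remaining provision that can operate on its own. The provisions still in force are ¶1, ¶2, ¶3, ¶4, ¶5, ¶6, and ¶7. ¶2 is among the surviving provisions, so the answer is yes.

Yes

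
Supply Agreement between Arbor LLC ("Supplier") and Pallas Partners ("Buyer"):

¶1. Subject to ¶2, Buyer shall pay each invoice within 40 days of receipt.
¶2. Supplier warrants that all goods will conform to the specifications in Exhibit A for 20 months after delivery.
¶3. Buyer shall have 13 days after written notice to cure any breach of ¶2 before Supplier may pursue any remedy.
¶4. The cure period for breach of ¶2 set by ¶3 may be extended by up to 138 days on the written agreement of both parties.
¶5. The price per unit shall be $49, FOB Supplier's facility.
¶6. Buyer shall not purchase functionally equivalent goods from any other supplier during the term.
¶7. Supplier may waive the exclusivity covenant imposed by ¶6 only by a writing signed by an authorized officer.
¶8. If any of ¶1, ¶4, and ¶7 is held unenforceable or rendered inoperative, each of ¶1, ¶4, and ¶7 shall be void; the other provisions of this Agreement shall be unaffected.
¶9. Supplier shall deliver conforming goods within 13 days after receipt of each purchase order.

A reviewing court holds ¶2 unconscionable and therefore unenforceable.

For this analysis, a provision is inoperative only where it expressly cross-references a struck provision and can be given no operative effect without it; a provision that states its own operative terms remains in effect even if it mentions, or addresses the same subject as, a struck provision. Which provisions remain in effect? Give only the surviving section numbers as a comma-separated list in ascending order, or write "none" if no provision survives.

5, 6, 8, 9

¶2 is struck. ¶3 merely fixes the cure period for breach of ¶2; with ¶2 gone it has nothing to operate on and falls away. ¶4 has no operative effect of its own apart from ¶3 and is therefore inoperative. ¶8 declares ¶1, ¶4, and ¶7 mutually dependent; since one of them has fallen, all of them are of no effect. That brings down ¶1 and ¶7 as well. The remainder continues in force under ¶8. The provisions still in force are ¶5, ¶6, ¶8, and ¶9.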